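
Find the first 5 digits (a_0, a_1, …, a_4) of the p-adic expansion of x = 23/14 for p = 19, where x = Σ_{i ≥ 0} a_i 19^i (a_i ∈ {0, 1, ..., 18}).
(a_0, …, a_4) = (3, 4, 12, 17, 14)

v_19(23/14) = 0 (numerator and denominator both coprime to 19), so x ∈ ℤ_19^×. Compute digits iteratively via a_i = x_i mod 19, x_{i+1} = (x_i − a_i)/19, with x_0 = x:
  x_0 = 23/14;  a_0 = 3;  x_1 = (x_0 − 3)/19 = -1/14
  x_1 = -1/14;  a_1 = 4;  x_2 = (x_1 − 4)/19 = -3/14
  x_2 = -3/14;  a_2 = 12;  x_3 = (x_2 − 12)/19 = -9/14
  x_3 = -9/14;  a_3 = 17;  x_4 = (x_3 − 17)/19 = -13/14
  x_4 = -13/14;  a_4 = 14;  x_5 = (x_4 − 14)/19 = -11/14
Digits: (3, 4, 12, 17, 14).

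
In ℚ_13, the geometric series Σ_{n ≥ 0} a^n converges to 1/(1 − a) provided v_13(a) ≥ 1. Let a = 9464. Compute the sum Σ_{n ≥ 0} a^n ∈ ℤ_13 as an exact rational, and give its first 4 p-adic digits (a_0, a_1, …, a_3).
Σ a^n = 1/(1 − a) = -1/9463;  first 4 digits = (1, 0, 4, 4)

v_13(a) = 2 ≥ 1, so the series converges in ℤ_13 to 1/(1 − a) = 1/(1 − 9464) = -1/9463. Expand this rational in ℤ_13: compute digits iteratively via d_i = x_i mod 13, x_{i+1} = (x_i − d_i)/13. The first 4 digits are (1, 0, 4, 4).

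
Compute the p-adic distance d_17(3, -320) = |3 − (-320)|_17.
d_17(3, -320) = 1/17

Step 1 — x − y = 3 − (-320) = 323. Step 2 — v_17(323) = 1 (factor: 323 = (17^1 · 19); the sign does not affect v_p). Step 3 — |x − y|_17 = 17^{-1} = 1/17.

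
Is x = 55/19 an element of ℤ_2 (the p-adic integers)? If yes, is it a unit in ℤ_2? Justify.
x ∈ ℤ_2^× (unit); v_2(x) = 0

ℤ_2 = {x ∈ ℚ_2 : v_2(x) ≥ 0} and ℤ_2^× = {x ∈ ℤ_2 : v_2(x) = 0}. Here v_2(55/19) = v_2(num) − v_2(den) = 0; compare against these criteria.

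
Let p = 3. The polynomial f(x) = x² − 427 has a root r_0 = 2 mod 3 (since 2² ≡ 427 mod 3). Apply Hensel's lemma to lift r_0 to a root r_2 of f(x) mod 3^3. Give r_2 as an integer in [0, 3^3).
r_2 = 20 (mod 27)

Hensel's recurrence: r_{i+1} = r_i − f(r_i)·(f′(r_i))^{-1} mod 3^{i+2}, with f′(x) = 2x. Iterate:
  r_0 = 2 (mod 3)
  r_1 = 2 (mod 9)
  r_2 = 20 (mod 27)
Final: r_2 = 20, and one checks f(r_2) ≡ 0 mod 3^3.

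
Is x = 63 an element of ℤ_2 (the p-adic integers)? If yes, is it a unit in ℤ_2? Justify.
x ∈ ℤ_2^× (unit); v_2(x) = 0

ℤ_2 = {x ∈ ℚ_2 : v_2(x) ≥ 0} and ℤ_2^× = {x ∈ ℤ_2 : v_2(x) = 0}. Here v_2(63) = v_2(num) − v_2(den) = 0; compare against these criteria.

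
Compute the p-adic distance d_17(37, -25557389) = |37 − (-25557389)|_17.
d_17(37, -25557389) = 1/1419857

Step 1 — x − y = 37 − (-25557389) = 25557426. Step 2 — v_17(25557426) = 5 (factor: 25557426 = (17^5 · 18); the sign does not affect v_p). Step 3 — |x − y|_17 = 17^{-5} = 1/1419857.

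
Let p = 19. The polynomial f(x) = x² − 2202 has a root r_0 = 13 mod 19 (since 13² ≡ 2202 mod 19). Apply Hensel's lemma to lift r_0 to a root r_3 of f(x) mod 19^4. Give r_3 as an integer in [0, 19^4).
r_3 = 64974 (mod 130321)

Hensel's recurrence: r_{i+1} = r_i − f(r_i)·(f′(r_i))^{-1} mod 19^{i+2}, with f′(x) = 2x. Iterate:
  r_0 = 13 (mod 19)
  r_1 = 355 (mod 361)
  r_2 = 3243 (mod 6859)
  r_3 = 64974 (mod 130321)
Final: r_3 = 64974, and one checks f(r_3) ≡ 0 mod 19^4.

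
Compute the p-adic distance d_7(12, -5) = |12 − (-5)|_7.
d_7(12, -5) = 1

Step 1 — x − y = 12 − (-5) = 17. Step 2 — v_7(17) = 0 (factor: 17 = (7^0 · 17); the sign does not affect v_p). Step 3 — |x − y|_7 = 7^{0} = 1.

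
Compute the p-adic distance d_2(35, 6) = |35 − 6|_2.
d_2(35, 6) = 1

Step 1 — x − y = 35 − 6 = 29. Step 2 — v_2(29) = 0 (factor: 29 = (2^0 · 29); the sign does not affect v_p). Step 3 — |x − y|_2 = 2^{0} = 1.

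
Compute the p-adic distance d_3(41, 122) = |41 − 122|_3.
d_3(41, 122) = 1/81

Step 1 — x − y = 41 − 122 = -81. Step 2 — v_3(-81) = 4 (factor: -81 = −(3^4 · 1); the sign does not affect v_p). Step 3 — |x − y|_3 = 3^{-4} = 1/81.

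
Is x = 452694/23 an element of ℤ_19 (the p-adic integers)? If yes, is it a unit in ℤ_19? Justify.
x ∈ ℤ_19 but not a unit; v_19(x) = 3 > 0

ℤ_19 = {x ∈ ℚ_19 : v_19(x) ≥ 0} and ℤ_19^× = {x ∈ ℤ_19 : v_19(x) = 0}. Here v_19(452694/23) = v_19(num) − v_19(den) = 3; compare against these criteria.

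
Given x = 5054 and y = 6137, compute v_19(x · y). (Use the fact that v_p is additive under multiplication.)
v_19(31016398) = 4

v_p(x) = 2 (factor: 5054 = 19^2 · 14); v_p(y) = 2 (factor: 6137 = 19^2 · 17). Additivity: v_p(xy) = v_p(x) + v_p(y) = 2 + 2 = 4. (Direct check: xy = 31016398 = 19^4 · (238).)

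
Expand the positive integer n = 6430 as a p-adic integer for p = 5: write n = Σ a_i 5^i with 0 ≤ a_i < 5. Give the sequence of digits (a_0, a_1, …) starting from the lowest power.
(a_0, a_1, …) = (0, 1, 2, 1, 0, 2)

Repeated division by 5 gives the digits low-to-high: 6430 = 1·5^1 + 2·5^2 + 1·5^3 + 2·5^5. Digit sequence: (0, 1, 2, 1, 0, 2).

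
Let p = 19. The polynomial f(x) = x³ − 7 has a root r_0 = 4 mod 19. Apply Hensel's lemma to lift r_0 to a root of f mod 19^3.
r_2 = 612 (mod 6859)

Hensel: r_{i+1} = r_i − f(r_i)/f′(r_i) mod 19^{i+2}, where f′(x) = 3x². Iterate:
  r_0 = 4 (mod 19)
  r_1 = 251 (mod 361)
  r_2 = 612 (mod 6859)
Final: r = 612 with f(r) ≡ 0 mod 19^3.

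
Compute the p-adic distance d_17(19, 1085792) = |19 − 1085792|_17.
d_17(19, 1085792) = 1/83521

Step 1 — x − y = 19 − 1085792 = -1085773. Step 2 — v_17(-1085773) = 4 (factor: -1085773 = −(17^4 · 13); the sign does not affect v_p). Step 3 — |x − y|_17 = 17^{-4} = 1/83521.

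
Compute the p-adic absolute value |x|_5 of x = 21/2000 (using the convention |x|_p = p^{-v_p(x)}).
|21/2000|_5 = 125

Step 1 — compute v_5(x) by factoring powers of 5 out of the numerator and denominator: v_5(21/2000) = -3. Step 2 — apply |x|_p = p^{-v_p(x)} = 5^{3} = 125.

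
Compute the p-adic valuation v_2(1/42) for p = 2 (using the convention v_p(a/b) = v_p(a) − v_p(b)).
v_2(1/42) = -1

Factor powers of 2 from the numerator and denominator of the reduced fraction: 1 = 2^0 · 1 and 42 = 2^1 · 21. Apply v_p(a/b) = v_p(a) − v_p(b): v_2(1/42) = 0 − 1 = -1.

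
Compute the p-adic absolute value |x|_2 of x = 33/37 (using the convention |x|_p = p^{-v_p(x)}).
|33/37|_2 = 1

Step 1 — compute v_2(x) by factoring powers of 2 out of the numerator and denominator: v_2(33/37) = 0. Step 2 — apply |x|_p = p^{-v_p(x)} = 2^{0} = 1.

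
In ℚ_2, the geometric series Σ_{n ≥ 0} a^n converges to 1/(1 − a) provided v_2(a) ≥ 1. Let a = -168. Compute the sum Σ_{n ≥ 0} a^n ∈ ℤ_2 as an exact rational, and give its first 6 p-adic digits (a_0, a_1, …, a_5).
Σ a^n = 1/(1 − a) = 1/169;  first 6 digits = (1, 0, 0, 1, 1, 0)

v_2(a) = 3 ≥ 1, so the series converges in ℤ_2 to 1/(1 − a) = 1/(1 − (-168)) = 1/169. Expand this rational in ℤ_2: compute digits iteratively via d_i = x_i mod 2, x_{i+1} = (x_i − d_i)/2. The first 6 digits are (1, 0, 0, 1, 1, 0).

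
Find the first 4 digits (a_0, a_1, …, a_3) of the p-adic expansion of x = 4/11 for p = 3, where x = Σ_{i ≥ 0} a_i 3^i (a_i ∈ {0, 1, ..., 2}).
(a_0, …, a_3) = (2, 0, 2, 2)

v_3(4/11) = 0 (numerator and denominator both coprime to 3), so x ∈ ℤ_3^×. Compute digits iteratively via a_i = x_i mod 3, x_{i+1} = (x_i − a_i)/3, with x_0 = x:
  x_0 = 4/11;  a_0 = 2;  x_1 = (x_0 − 2)/3 = -6/11
  x_1 = -6/11;  a_1 = 0;  x_2 = (x_1 − 0)/3 = -2/11
  x_2 = -2/11;  a_2 = 2;  x_3 = (x_2 − 2)/3 = -8/11
  x_3 = -8/11;  a_3 = 2;  x_4 = (x_3 − 2)/3 = -10/11
Digits: (2, 0, 2, 2).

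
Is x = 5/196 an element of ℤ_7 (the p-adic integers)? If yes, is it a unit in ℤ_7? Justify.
x ∉ ℤ_7 (v_7(x) = -2 < 0)

ℤ_7 = {x ∈ ℚ_7 : v_7(x) ≥ 0} and ℤ_7^× = {x ∈ ℤ_7 : v_7(x) = 0}. Here v_7(5/196) = v_7(num) − v_7(den) = -2; compare against these criteria.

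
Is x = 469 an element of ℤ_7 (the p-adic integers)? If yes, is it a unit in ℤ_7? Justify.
x ∈ ℤ_7 but not a unit; v_7(x) = 1 > 0

ℤ_7 = {x ∈ ℚ_7 : v_7(x) ≥ 0} and ℤ_7^× = {x ∈ ℤ_7 : v_7(x) = 0}. Here v_7(469) = v_7(num) − v_7(den) = 1; compare against these criteria.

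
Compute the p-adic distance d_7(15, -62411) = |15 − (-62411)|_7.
d_7(15, -62411) = 1/2401

Step 1 — x − y = 15 − (-62411) = 62426. Step 2 — v_7(62426) = 4 (factor: 62426 = (7^4 · 26); the sign does not affect v_p). Step 3 — |x − y|_7 = 7^{-4} = 1/2401.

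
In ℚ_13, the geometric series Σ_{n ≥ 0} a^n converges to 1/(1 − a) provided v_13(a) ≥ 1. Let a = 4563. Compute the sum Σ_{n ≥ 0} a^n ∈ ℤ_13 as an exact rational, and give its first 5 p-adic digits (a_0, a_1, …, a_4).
Σ a^n = 1/(1 − a) = -1/4562;  first 5 digits = (1, 0, 1, 2, 1)

v_13(a) = 2 ≥ 1, so the series converges in ℤ_13 to 1/(1 − a) = 1/(1 − 4563) = -1/4562. Expand this rational in ℤ_13: compute digits iteratively via d_i = x_i mod 13, x_{i+1} = (x_i − d_i)/13. The first 5 digits are (1, 0, 1, 2, 1).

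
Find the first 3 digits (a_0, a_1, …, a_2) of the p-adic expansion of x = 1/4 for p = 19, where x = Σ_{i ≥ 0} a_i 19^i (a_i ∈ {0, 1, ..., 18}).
(a_0, …, a_2) = (5, 14, 4)

v_19(1/4) = 0 (numerator and denominator both coprime to 19), so x ∈ ℤ_19^×. Compute digits iteratively via a_i = x_i mod 19, x_{i+1} = (x_i − a_i)/19, with x_0 = x:
  x_0 = 1/4;  a_0 = 5;  x_1 = (x_0 − 5)/19 = -1/4
  x_1 = -1/4;  a_1 = 14;  x_2 = (x_1 − 14)/19 = -3/4
  x_2 = -3/4;  a_2 = 4;  x_3 = (x_2 − 4)/19 = -1/4
Digits: (5, 14, 4).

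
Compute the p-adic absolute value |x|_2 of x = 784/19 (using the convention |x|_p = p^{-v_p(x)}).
|784/19|_2 = 1/16

Step 1 — compute v_2(x) by factoring powers of 2 out of the numerator and denominator: v_2(784/19) = 4. Step 2 — apply |x|_p = p^{-v_p(x)} = 2^{-4} = 1/16.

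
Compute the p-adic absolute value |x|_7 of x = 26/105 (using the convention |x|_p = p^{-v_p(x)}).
|26/105|_7 = 7

Step 1 — compute v_7(x) by factoring powers of 7 out of the numerator and denominator: v_7(26/105) = -1. Step 2 — apply |x|_p = p^{-v_p(x)} = 7^{1} = 7.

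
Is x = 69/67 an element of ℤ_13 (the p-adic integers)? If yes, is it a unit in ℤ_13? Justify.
x ∈ ℤ_13^× (unit); v_13(x) = 0

ℤ_13 = {x ∈ ℚ_13 : v_13(x) ≥ 0} and ℤ_13^× = {x ∈ ℤ_13 : v_13(x) = 0}. Here v_13(69/67) = v_13(num) − v_13(den) = 0; compare against these criteria.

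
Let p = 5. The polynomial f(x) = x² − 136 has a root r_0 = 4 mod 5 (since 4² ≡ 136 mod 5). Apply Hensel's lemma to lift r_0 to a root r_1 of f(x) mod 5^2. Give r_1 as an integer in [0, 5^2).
r_1 = 19 (mod 25)

Hensel's recurrence: r_{i+1} = r_i − f(r_i)·(f′(r_i))^{-1} mod 5^{i+2}, with f′(x) = 2x. Iterate:
  r_0 = 4 (mod 5)
  r_1 = 19 (mod 25)
Final: r_1 = 19, and one checks f(r_1) ≡ 0 mod 5^2.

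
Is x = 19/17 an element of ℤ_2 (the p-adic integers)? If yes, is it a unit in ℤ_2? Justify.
x ∈ ℤ_2^× (unit); v_2(x) = 0

ℤ_2 = {x ∈ ℚ_2 : v_2(x) ≥ 0} and ℤ_2^× = {x ∈ ℤ_2 : v_2(x) = 0}. Here v_2(19/17) = v_2(num) − v_2(den) = 0; compare against these criteria.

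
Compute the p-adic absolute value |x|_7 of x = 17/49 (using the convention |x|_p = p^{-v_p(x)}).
|17/49|_7 = 49

Step 1 — compute v_7(x) by factoring powers of 7 out of the numerator and denominator: v_7(17/49) = -2. Step 2 — apply |x|_p = p^{-v_p(x)} = 7^{2} = 49.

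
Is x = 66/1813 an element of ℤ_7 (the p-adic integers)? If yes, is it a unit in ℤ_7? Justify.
x ∉ ℤ_7 (v_7(x) = -2 < 0)

ℤ_7 = {x ∈ ℚ_7 : v_7(x) ≥ 0} and ℤ_7^× = {x ∈ ℤ_7 : v_7(x) = 0}. Here v_7(66/1813) = v_7(num) − v_7(den) = -2; compare against these criteria.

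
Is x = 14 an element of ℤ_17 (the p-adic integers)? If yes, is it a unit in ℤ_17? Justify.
x ∈ ℤ_17^× (unit); v_17(x) = 0

ℤ_17 = {x ∈ ℚ_17 : v_17(x) ≥ 0} and ℤ_17^× = {x ∈ ℤ_17 : v_17(x) = 0}. Here v_17(14) = v_17(num) − v_17(den) = 0; compare against these criteria.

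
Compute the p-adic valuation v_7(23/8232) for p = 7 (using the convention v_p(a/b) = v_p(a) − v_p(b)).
v_7(23/8232) = -3

Factor powers of 7 from the numerator and denominator of the reduced fraction: 23 = 7^0 · 23 and 8232 = 7^3 · 24. Apply v_p(a/b) = v_p(a) − v_p(b): v_7(23/8232) = 0 − 3 = -3.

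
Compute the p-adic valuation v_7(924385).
v_7(924385) = 5

v_7(n) is the largest exponent k such that 7^k divides n. Factor out: 924385 = 7^5 · 55. (Sign doesn't affect v_p.) So v_7(924385) = 5.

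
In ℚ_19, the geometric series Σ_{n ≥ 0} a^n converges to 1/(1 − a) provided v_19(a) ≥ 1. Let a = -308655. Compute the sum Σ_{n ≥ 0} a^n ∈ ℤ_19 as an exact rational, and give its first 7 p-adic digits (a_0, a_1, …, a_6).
Σ a^n = 1/(1 − a) = 1/308656;  first 7 digits = (1, 0, 0, 12, 16, 18, 10)

v_19(a) = 3 ≥ 1, so the series converges in ℤ_19 to 1/(1 − a) = 1/(1 − (-308655)) = 1/308656. Expand this rational in ℤ_19: compute digits iteratively via d_i = x_i mod 19, x_{i+1} = (x_i − d_i)/19. The first 7 digits are (1, 0, 0, 12, 16, 18, 10).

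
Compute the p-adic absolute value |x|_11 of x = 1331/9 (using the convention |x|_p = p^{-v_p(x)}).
|1331/9|_11 = 1/1331

Step 1 — compute v_11(x) by factoring powers of 11 out of the numerator and denominator: v_11(1331/9) = 3. Step 2 — apply |x|_p = p^{-v_p(x)} = 11^{-3} = 1/1331.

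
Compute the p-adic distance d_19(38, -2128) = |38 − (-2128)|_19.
d_19(38, -2128) = 1/361

Step 1 — x − y = 38 − (-2128) = 2166. Step 2 — v_19(2166) = 2 (factor: 2166 = (19^2 · 6); the sign does not affect v_p). Step 3 — |x − y|_19 = 19^{-2} = 1/361.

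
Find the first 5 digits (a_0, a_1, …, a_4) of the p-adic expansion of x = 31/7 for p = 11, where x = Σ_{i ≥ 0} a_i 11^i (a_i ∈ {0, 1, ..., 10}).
(a_0, …, a_4) = (6, 3, 6, 1, 3)

v_11(31/7) = 0 (numerator and denominator both coprime to 11), so x ∈ ℤ_11^×. Compute digits iteratively via a_i = x_i mod 11, x_{i+1} = (x_i − a_i)/11, with x_0 = x:
  x_0 = 31/7;  a_0 = 6;  x_1 = (x_0 − 6)/11 = -1/7
  x_1 = -1/7;  a_1 = 3;  x_2 = (x_1 − 3)/11 = -2/7
  x_2 = -2/7;  a_2 = 6;  x_3 = (x_2 − 6)/11 = -4/7
  x_3 = -4/7;  a_3 = 1;  x_4 = (x_3 − 1)/11 = -1/7
  x_4 = -1/7;  a_4 = 3;  x_5 = (x_4 − 3)/11 = -2/7
Digits: (6, 3, 6, 1, 3).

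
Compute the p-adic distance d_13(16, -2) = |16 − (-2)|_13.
d_13(16, -2) = 1

Step 1 — x − y = 16 − (-2) = 18. Step 2 — v_13(18) = 0 (factor: 18 = (13^0 · 18); the sign does not affect v_p). Step 3 — |x − y|_13 = 13^{0} = 1.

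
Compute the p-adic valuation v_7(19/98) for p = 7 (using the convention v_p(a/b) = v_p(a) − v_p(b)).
v_7(19/98) = -2

Factor powers of 7 from the numerator and denominator of the reduced fraction: 19 = 7^0 · 19 and 98 = 7^2 · 2. Apply v_p(a/b) = v_p(a) − v_p(b): v_7(19/98) = 0 − 2 = -2.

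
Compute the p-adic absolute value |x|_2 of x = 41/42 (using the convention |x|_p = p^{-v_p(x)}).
|41/42|_2 = 2

Step 1 — compute v_2(x) by factoring powers of 2 out of the numerator and denominator: v_2(41/42) = -1. Step 2 — apply |x|_p = p^{-v_p(x)} = 2^{1} = 2.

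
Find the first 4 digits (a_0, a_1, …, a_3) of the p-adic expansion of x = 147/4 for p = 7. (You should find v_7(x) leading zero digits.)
(a_0, …, a_3) = (0, 0, 6, 1)

v_7(147/4) = 2, so a_0 = ... = a_1 = 0. Factor out: x = 7^2 · u with u = 3/4 a unit in ℤ_7. Expand u iteratively via a_{v+i} = u_i mod 7, u_{i+1} = (u_i − a_{v+i})/7:
  u_0 = 3/4;  a_2 = 6;  u_1 = (u_0 − 6)/7 = -3/4
  u_1 = -3/4;  a_3 = 1;  u_2 = (u_1 − 1)/7 = -1/4
Digits: (0, 0, 6, 1).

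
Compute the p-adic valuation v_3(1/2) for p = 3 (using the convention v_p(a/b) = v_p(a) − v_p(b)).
v_3(1/2) = 0

Factor powers of 3 from the numerator and denominator of the reduced fraction: 1 = 3^0 · 1 and 2 = 3^0 · 2. Apply v_p(a/b) = v_p(a) − v_p(b): v_3(1/2) = 0 − 0 = 0.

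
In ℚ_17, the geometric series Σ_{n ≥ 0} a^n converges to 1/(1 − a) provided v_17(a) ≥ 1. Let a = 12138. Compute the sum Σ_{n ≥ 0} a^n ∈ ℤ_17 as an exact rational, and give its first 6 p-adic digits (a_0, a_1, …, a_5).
Σ a^n = 1/(1 − a) = -1/12137;  first 6 digits = (1, 0, 8, 2, 13, 1)

v_17(a) = 2 ≥ 1, so the series converges in ℤ_17 to 1/(1 − a) = 1/(1 − 12138) = -1/12137. Expand this rational in ℤ_17: compute digits iteratively via d_i = x_i mod 17, x_{i+1} = (x_i − d_i)/17. The first 6 digits are (1, 0, 8, 2, 13, 1).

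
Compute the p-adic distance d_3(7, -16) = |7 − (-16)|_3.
d_3(7, -16) = 1

Step 1 — x − y = 7 − (-16) = 23. Step 2 — v_3(23) = 0 (factor: 23 = (3^0 · 23); the sign does not affect v_p). Step 3 — |x − y|_3 = 3^{0} = 1.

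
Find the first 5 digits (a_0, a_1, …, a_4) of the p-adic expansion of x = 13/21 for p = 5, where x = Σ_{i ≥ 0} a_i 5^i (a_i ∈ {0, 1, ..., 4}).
(a_0, …, a_4) = (3, 0, 3, 2, 4)

v_5(13/21) = 0 (numerator and denominator both coprime to 5), so x ∈ ℤ_5^×. Compute digits iteratively via a_i = x_i mod 5, x_{i+1} = (x_i − a_i)/5, with x_0 = x:
  x_0 = 13/21;  a_0 = 3;  x_1 = (x_0 − 3)/5 = -10/21
  x_1 = -10/21;  a_1 = 0;  x_2 = (x_1 − 0)/5 = -2/21
  x_2 = -2/21;  a_2 = 3;  x_3 = (x_2 − 3)/5 = -13/21
  x_3 = -13/21;  a_3 = 2;  x_4 = (x_3 − 2)/5 = -11/21
  x_4 = -11/21;  a_4 = 4;  x_5 = (x_4 − 4)/5 = -19/21
Digits: (3, 0, 3, 2, 4).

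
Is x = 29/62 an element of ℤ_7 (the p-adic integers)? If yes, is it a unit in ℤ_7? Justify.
x ∈ ℤ_7^× (unit); v_7(x) = 0

ℤ_7 = {x ∈ ℚ_7 : v_7(x) ≥ 0} and ℤ_7^× = {x ∈ ℤ_7 : v_7(x) = 0}. Here v_7(29/62) = v_7(num) − v_7(den) = 0; compare against these criteria.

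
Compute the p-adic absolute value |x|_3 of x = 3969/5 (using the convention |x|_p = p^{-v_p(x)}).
|3969/5|_3 = 1/81

Step 1 — compute v_3(x) by factoring powers of 3 out of the numerator and denominator: v_3(3969/5) = 4. Step 2 — apply |x|_p = p^{-v_p(x)} = 3^{-4} = 1/81.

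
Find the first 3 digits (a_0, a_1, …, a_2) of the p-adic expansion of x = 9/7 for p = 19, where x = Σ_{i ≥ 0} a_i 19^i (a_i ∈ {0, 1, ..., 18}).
(a_0, …, a_2) = (4, 8, 5)

v_19(9/7) = 0 (numerator and denominator both coprime to 19), so x ∈ ℤ_19^×. Compute digits iteratively via a_i = x_i mod 19, x_{i+1} = (x_i − a_i)/19, with x_0 = x:
  x_0 = 9/7;  a_0 = 4;  x_1 = (x_0 − 4)/19 = -1/7
  x_1 = -1/7;  a_1 = 8;  x_2 = (x_1 − 8)/19 = -3/7
  x_2 = -3/7;  a_2 = 5;  x_3 = (x_2 − 5)/19 = -2/7
Digits: (4, 8, 5).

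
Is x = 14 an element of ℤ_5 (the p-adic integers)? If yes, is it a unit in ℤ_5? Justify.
x ∈ ℤ_5^× (unit); v_5(x) = 0

ℤ_5 = {x ∈ ℚ_5 : v_5(x) ≥ 0} and ℤ_5^× = {x ∈ ℤ_5 : v_5(x) = 0}. Here v_5(14) = v_5(num) − v_5(den) = 0; compare against these criteria.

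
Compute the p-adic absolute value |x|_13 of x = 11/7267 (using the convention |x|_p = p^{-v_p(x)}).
|11/7267|_13 = 169

Step 1 — compute v_13(x) by factoring powers of 13 out of the numerator and denominator: v_13(11/7267) = -2. Step 2 — apply |x|_p = p^{-v_p(x)} = 13^{2} = 169.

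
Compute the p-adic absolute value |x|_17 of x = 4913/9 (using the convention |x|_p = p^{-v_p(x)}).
|4913/9|_17 = 1/4913

Step 1 — compute v_17(x) by factoring powers of 17 out of the numerator and denominator: v_17(4913/9) = 3. Step 2 — apply |x|_p = p^{-v_p(x)} = 17^{-3} = 1/4913.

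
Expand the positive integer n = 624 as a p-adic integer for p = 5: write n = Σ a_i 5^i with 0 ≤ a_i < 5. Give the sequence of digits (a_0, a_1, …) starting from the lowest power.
(a_0, a_1, …) = (4, 4, 4, 4)

Repeated division by 5 gives the digits low-to-high: 624 = 4 + 4·5^1 + 4·5^2 + 4·5^3. Digit sequence: (4, 4, 4, 4).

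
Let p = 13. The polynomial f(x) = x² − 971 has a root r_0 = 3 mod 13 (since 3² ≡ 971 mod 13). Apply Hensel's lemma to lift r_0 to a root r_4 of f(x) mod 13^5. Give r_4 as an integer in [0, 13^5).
r_4 = 71594 (mod 371293)

Hensel's recurrence: r_{i+1} = r_i − f(r_i)·(f′(r_i))^{-1} mod 13^{i+2}, with f′(x) = 2x. Iterate:
  r_0 = 3 (mod 13)
  r_1 = 107 (mod 169)
  r_2 = 1290 (mod 2197)
  r_3 = 14472 (mod 28561)
  r_4 = 71594 (mod 371293)
Final: r_4 = 71594, and one checks f(r_4) ≡ 0 mod 13^5.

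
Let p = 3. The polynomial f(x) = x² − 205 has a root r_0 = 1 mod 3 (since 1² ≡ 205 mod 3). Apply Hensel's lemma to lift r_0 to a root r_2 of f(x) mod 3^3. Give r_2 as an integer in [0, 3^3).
r_2 = 4 (mod 27)

Hensel's recurrence: r_{i+1} = r_i − f(r_i)·(f′(r_i))^{-1} mod 3^{i+2}, with f′(x) = 2x. Iterate:
  r_0 = 1 (mod 3)
  r_1 = 4 (mod 9)
  r_2 = 4 (mod 27)
Final: r_2 = 4, and one checks f(r_2) ≡ 0 mod 3^3.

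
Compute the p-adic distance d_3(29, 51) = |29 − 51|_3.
d_3(29, 51) = 1

Step 1 — x − y = 29 − 51 = -22. Step 2 — v_3(-22) = 0 (factor: -22 = −(3^0 · 22); the sign does not affect v_p). Step 3 — |x − y|_3 = 3^{0} = 1.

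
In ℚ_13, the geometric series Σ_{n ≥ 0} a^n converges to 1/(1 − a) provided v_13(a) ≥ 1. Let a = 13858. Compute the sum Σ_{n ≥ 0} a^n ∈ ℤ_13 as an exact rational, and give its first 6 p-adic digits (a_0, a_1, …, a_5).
Σ a^n = 1/(1 − a) = -1/13857;  first 6 digits = (1, 0, 4, 6, 3, 10)

v_13(a) = 2 ≥ 1, so the series converges in ℤ_13 to 1/(1 − a) = 1/(1 − 13858) = -1/13857. Expand this rational in ℤ_13: compute digits iteratively via d_i = x_i mod 13, x_{i+1} = (x_i − d_i)/13. The first 6 digits are (1, 0, 4, 6, 3, 10).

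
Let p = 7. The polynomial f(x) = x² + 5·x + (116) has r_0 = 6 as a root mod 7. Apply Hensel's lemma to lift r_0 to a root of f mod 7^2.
r_1 = 27 (mod 49)

Hensel: r_{i+1} = r_i − f(r_i)·(f′(r_i))^{-1} mod 7^{i+2}, f′(x) = 2x + 5. Iterate:
  r_0 = 6 (mod 7)
  r_1 = 27 (mod 49)
Final: r = 27 satisfies f(r) ≡ 0 mod 7^2.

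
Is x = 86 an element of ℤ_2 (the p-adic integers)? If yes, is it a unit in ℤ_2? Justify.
x ∈ ℤ_2 but not a unit; v_2(x) = 1 > 0

ℤ_2 = {x ∈ ℚ_2 : v_2(x) ≥ 0} and ℤ_2^× = {x ∈ ℤ_2 : v_2(x) = 0}. Here v_2(86) = v_2(num) − v_2(den) = 1; compare against these criteria.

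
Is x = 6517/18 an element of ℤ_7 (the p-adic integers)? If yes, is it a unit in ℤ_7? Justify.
x ∈ ℤ_7 but not a unit; v_7(x) = 3 > 0

ℤ_7 = {x ∈ ℚ_7 : v_7(x) ≥ 0} and ℤ_7^× = {x ∈ ℤ_7 : v_7(x) = 0}. Here v_7(6517/18) = v_7(num) − v_7(den) = 3; compare against these criteria.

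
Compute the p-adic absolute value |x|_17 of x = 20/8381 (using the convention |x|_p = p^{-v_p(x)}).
|20/8381|_17 = 289

Step 1 — compute v_17(x) by factoring powers of 17 out of the numerator and denominator: v_17(20/8381) = -2. Step 2 — apply |x|_p = p^{-v_p(x)} = 17^{2} = 289.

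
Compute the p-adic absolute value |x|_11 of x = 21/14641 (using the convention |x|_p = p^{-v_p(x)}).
|21/14641|_11 = 14641

Step 1 — compute v_11(x) by factoring powers of 11 out of the numerator and denominator: v_11(21/14641) = -4. Step 2 — apply |x|_p = p^{-v_p(x)} = 11^{4} = 14641.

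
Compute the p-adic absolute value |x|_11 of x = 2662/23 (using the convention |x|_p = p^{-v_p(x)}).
|2662/23|_11 = 1/1331

Step 1 — compute v_11(x) by factoring powers of 11 out of the numerator and denominator: v_11(2662/23) = 3. Step 2 — apply |x|_p = p^{-v_p(x)} = 11^{-3} = 1/1331.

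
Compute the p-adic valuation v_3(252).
v_3(252) = 2

v_3(n) is the largest exponent k such that 3^k divides n. Factor out: 252 = 3^2 · 28. (Sign doesn't affect v_p.) So v_3(252) = 2.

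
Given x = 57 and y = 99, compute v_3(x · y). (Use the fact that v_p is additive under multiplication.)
v_3(5643) = 3

v_p(x) = 1 (factor: 57 = 3^1 · 19); v_p(y) = 2 (factor: 99 = 3^2 · 11). Additivity: v_p(xy) = v_p(x) + v_p(y) = 1 + 2 = 3. (Direct check: xy = 5643 = 3^3 · (209).)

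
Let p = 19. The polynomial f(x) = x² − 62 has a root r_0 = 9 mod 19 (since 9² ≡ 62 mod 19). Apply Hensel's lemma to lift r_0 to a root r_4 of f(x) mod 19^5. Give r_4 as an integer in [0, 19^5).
r_4 = 432867 (mod 2476099)

Hensel's recurrence: r_{i+1} = r_i − f(r_i)·(f′(r_i))^{-1} mod 19^{i+2}, with f′(x) = 2x. Iterate:
  r_0 = 9 (mod 19)
  r_1 = 28 (mod 361)
  r_2 = 750 (mod 6859)
  r_3 = 41904 (mod 130321)
  r_4 = 432867 (mod 2476099)
Final: r_4 = 432867, and one checks f(r_4) ≡ 0 mod 19^5.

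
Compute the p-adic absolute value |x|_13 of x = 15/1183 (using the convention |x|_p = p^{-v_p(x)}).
|15/1183|_13 = 169

Step 1 — compute v_13(x) by factoring powers of 13 out of the numerator and denominator: v_13(15/1183) = -2. Step 2 — apply |x|_p = p^{-v_p(x)} = 13^{2} = 169.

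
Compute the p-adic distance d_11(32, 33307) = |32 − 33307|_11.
d_11(32, 33307) = 1/1331

Step 1 — x − y = 32 − 33307 = -33275. Step 2 — v_11(-33275) = 3 (factor: -33275 = −(11^3 · 25); the sign does not affect v_p). Step 3 — |x − y|_11 = 11^{-3} = 1/1331.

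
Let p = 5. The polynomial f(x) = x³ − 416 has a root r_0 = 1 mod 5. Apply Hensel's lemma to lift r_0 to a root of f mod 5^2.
r_1 = 6 (mod 25)

Hensel: r_{i+1} = r_i − f(r_i)/f′(r_i) mod 5^{i+2}, where f′(x) = 3x². Iterate:
  r_0 = 1 (mod 5)
  r_1 = 6 (mod 25)
Final: r = 6 with f(r) ≡ 0 mod 5^2.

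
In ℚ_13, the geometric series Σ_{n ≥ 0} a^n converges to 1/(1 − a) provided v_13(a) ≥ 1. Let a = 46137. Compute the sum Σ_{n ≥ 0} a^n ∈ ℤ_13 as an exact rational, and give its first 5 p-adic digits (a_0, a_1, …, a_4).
Σ a^n = 1/(1 − a) = -1/46136;  first 5 digits = (1, 0, 0, 8, 1)

v_13(a) = 3 ≥ 1, so the series converges in ℤ_13 to 1/(1 − a) = 1/(1 − 46137) = -1/46136. Expand this rational in ℤ_13: compute digits iteratively via d_i = x_i mod 13, x_{i+1} = (x_i − d_i)/13. The first 5 digits are (1, 0, 0, 8, 1).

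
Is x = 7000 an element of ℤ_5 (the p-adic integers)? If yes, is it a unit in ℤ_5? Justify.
x ∈ ℤ_5 but not a unit; v_5(x) = 3 > 0

ℤ_5 = {x ∈ ℚ_5 : v_5(x) ≥ 0} and ℤ_5^× = {x ∈ ℤ_5 : v_5(x) = 0}. Here v_5(7000) = v_5(num) − v_5(den) = 3; compare against these criteria.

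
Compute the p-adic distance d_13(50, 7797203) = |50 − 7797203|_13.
d_13(50, 7797203) = 1/371293

Step 1 — x − y = 50 − 7797203 = -7797153. Step 2 — v_13(-7797153) = 5 (factor: -7797153 = −(13^5 · 21); the sign does not affect v_p). Step 3 — |x − y|_13 = 13^{-5} = 1/371293.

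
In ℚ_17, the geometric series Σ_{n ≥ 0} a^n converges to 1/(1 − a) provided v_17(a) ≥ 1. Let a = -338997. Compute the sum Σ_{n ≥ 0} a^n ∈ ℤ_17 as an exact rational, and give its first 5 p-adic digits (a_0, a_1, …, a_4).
Σ a^n = 1/(1 − a) = 1/338998;  first 5 digits = (1, 0, 0, 16, 12)

v_17(a) = 3 ≥ 1, so the series converges in ℤ_17 to 1/(1 − a) = 1/(1 − (-338997)) = 1/338998. Expand this rational in ℤ_17: compute digits iteratively via d_i = x_i mod 17, x_{i+1} = (x_i − d_i)/17. The first 5 digits are (1, 0, 0, 16, 12).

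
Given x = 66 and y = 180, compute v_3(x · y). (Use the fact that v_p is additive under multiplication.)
v_3(11880) = 3

v_p(x) = 1 (factor: 66 = 3^1 · 22); v_p(y) = 2 (factor: 180 = 3^2 · 20). Additivity: v_p(xy) = v_p(x) + v_p(y) = 1 + 2 = 3. (Direct check: xy = 11880 = 3^3 · (440).)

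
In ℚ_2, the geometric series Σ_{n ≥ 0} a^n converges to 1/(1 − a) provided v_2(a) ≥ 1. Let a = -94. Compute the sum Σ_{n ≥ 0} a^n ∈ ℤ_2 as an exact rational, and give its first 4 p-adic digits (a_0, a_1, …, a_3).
Σ a^n = 1/(1 − a) = 1/95;  first 4 digits = (1, 1, 1, 1)

v_2(a) = 1 ≥ 1, so the series converges in ℤ_2 to 1/(1 − a) = 1/(1 − (-94)) = 1/95. Expand this rational in ℤ_2: compute digits iteratively via d_i = x_i mod 2, x_{i+1} = (x_i − d_i)/2. The first 4 digits are (1, 1, 1, 1).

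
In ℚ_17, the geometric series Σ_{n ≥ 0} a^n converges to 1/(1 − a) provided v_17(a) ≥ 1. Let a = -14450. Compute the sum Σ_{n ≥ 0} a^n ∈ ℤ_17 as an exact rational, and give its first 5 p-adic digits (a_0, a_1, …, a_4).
Σ a^n = 1/(1 − a) = 1/14451;  first 5 digits = (1, 0, 1, 14, 0)

v_17(a) = 2 ≥ 1, so the series converges in ℤ_17 to 1/(1 − a) = 1/(1 − (-14450)) = 1/14451. Expand this rational in ℤ_17: compute digits iteratively via d_i = x_i mod 17, x_{i+1} = (x_i − d_i)/17. The first 5 digits are (1, 0, 1, 14, 0).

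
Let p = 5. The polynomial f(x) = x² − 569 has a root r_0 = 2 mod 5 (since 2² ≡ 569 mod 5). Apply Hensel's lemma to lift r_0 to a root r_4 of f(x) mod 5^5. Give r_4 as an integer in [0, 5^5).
r_4 = 837 (mod 3125)

Hensel's recurrence: r_{i+1} = r_i − f(r_i)·(f′(r_i))^{-1} mod 5^{i+2}, with f′(x) = 2x. Iterate:
  r_0 = 2 (mod 5)
  r_1 = 12 (mod 25)
  r_2 = 87 (mod 125)
  r_3 = 212 (mod 625)
  r_4 = 837 (mod 3125)
Final: r_4 = 837, and one checks f(r_4) ≡ 0 mod 5^5.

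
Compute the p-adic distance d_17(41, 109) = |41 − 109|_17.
d_17(41, 109) = 1/17

Step 1 — x − y = 41 − 109 = -68. Step 2 — v_17(-68) = 1 (factor: -68 = −(17^1 · 4); the sign does not affect v_p). Step 3 — |x − y|_17 = 17^{-1} = 1/17.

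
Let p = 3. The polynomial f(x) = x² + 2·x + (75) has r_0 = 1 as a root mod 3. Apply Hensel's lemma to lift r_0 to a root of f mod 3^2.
r_1 = 4 (mod 9)

Hensel: r_{i+1} = r_i − f(r_i)·(f′(r_i))^{-1} mod 3^{i+2}, f′(x) = 2x + 2. Iterate:
  r_0 = 1 (mod 3)
  r_1 = 4 (mod 9)
Final: r = 4 satisfies f(r) ≡ 0 mod 3^2.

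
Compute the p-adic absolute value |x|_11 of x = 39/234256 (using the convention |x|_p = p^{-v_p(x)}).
|39/234256|_11 = 14641

Step 1 — compute v_11(x) by factoring powers of 11 out of the numerator and denominator: v_11(39/234256) = -4. Step 2 — apply |x|_p = p^{-v_p(x)} = 11^{4} = 14641.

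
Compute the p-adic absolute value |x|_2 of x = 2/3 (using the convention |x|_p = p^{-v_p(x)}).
|2/3|_2 = 1/2

Step 1 — compute v_2(x) by factoring powers of 2 out of the numerator and denominator: v_2(2/3) = 1. Step 2 — apply |x|_p = p^{-v_p(x)} = 2^{-1} = 1/2.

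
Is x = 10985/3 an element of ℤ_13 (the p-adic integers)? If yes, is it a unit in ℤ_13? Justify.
x ∈ ℤ_13 but not a unit; v_13(x) = 3 > 0

ℤ_13 = {x ∈ ℚ_13 : v_13(x) ≥ 0} and ℤ_13^× = {x ∈ ℤ_13 : v_13(x) = 0}. Here v_13(10985/3) = v_13(num) − v_13(den) = 3; compare against these criteria.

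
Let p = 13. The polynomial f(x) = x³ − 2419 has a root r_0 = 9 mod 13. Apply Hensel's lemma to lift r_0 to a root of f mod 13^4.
r_3 = 27049 (mod 28561)

Hensel: r_{i+1} = r_i − f(r_i)/f′(r_i) mod 13^{i+2}, where f′(x) = 3x². Iterate:
  r_0 = 9 (mod 13)
  r_1 = 9 (mod 169)
  r_2 = 685 (mod 2197)
  r_3 = 27049 (mod 28561)
Final: r = 27049 with f(r) ≡ 0 mod 13^4.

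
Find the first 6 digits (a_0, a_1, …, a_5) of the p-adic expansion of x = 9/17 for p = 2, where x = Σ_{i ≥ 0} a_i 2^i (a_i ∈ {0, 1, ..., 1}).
(a_0, …, a_5) = (1, 0, 0, 1, 1, 1)

v_2(9/17) = 0 (numerator and denominator both coprime to 2), so x ∈ ℤ_2^×. Compute digits iteratively via a_i = x_i mod 2, x_{i+1} = (x_i − a_i)/2, with x_0 = x:
  x_0 = 9/17;  a_0 = 1;  x_1 = (x_0 − 1)/2 = -4/17
  x_1 = -4/17;  a_1 = 0;  x_2 = (x_1 − 0)/2 = -2/17
  x_2 = -2/17;  a_2 = 0;  x_3 = (x_2 − 0)/2 = -1/17
  x_3 = -1/17;  a_3 = 1;  x_4 = (x_3 − 1)/2 = -9/17
  x_4 = -9/17;  a_4 = 1;  x_5 = (x_4 − 1)/2 = -13/17
  x_5 = -13/17;  a_5 = 1;  x_6 = (x_5 − 1)/2 = -15/17
Digits: (1, 0, 0, 1, 1, 1).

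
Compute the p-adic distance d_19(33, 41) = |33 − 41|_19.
d_19(33, 41) = 1

Step 1 — x − y = 33 − 41 = -8. Step 2 — v_19(-8) = 0 (factor: -8 = −(19^0 · 8); the sign does not affect v_p). Step 3 — |x − y|_19 = 19^{0} = 1.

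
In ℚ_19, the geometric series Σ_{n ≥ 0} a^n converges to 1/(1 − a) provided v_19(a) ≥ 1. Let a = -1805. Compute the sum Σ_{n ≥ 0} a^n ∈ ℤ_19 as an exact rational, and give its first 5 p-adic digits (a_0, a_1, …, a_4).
Σ a^n = 1/(1 − a) = 1/1806;  first 5 digits = (1, 0, 14, 18, 5)

v_19(a) = 2 ≥ 1, so the series converges in ℤ_19 to 1/(1 − a) = 1/(1 − (-1805)) = 1/1806. Expand this rational in ℤ_19: compute digits iteratively via d_i = x_i mod 19, x_{i+1} = (x_i − d_i)/19. The first 5 digits are (1, 0, 14, 18, 5).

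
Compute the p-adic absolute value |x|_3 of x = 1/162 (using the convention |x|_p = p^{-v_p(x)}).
|1/162|_3 = 81

Step 1 — compute v_3(x) by factoring powers of 3 out of the numerator and denominator: v_3(1/162) = -4. Step 2 — apply |x|_p = p^{-v_p(x)} = 3^{4} = 81.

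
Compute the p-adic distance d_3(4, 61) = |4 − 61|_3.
d_3(4, 61) = 1/3

Step 1 — x − y = 4 − 61 = -57. Step 2 — v_3(-57) = 1 (factor: -57 = −(3^1 · 19); the sign does not affect v_p). Step 3 — |x − y|_3 = 3^{-1} = 1/3.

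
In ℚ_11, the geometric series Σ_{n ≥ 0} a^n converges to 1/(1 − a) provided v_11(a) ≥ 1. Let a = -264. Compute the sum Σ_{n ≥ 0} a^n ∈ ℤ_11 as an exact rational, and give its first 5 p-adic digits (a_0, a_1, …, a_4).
Σ a^n = 1/(1 − a) = 1/265;  first 5 digits = (1, 9, 1, 0, 7)

v_11(a) = 1 ≥ 1, so the series converges in ℤ_11 to 1/(1 − a) = 1/(1 − (-264)) = 1/265. Expand this rational in ℤ_11: compute digits iteratively via d_i = x_i mod 11, x_{i+1} = (x_i − d_i)/11. The first 5 digits are (1, 9, 1, 0, 7).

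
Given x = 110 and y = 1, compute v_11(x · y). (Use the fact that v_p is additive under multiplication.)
v_11(110) = 1

v_p(x) = 1 (factor: 110 = 11^1 · 10); v_p(y) = 0 (factor: 1 = 11^0 · 1). Additivity: v_p(xy) = v_p(x) + v_p(y) = 1 + 0 = 1. (Direct check: xy = 110 = 11^1 · (10).)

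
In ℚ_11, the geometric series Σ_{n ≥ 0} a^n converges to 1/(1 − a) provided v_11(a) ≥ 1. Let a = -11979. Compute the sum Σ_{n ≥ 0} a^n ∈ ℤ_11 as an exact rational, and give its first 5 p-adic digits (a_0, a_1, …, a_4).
Σ a^n = 1/(1 − a) = 1/11980;  first 5 digits = (1, 0, 0, 2, 10)

v_11(a) = 3 ≥ 1, so the series converges in ℤ_11 to 1/(1 − a) = 1/(1 − (-11979)) = 1/11980. Expand this rational in ℤ_11: compute digits iteratively via d_i = x_i mod 11, x_{i+1} = (x_i − d_i)/11. The first 5 digits are (1, 0, 0, 2, 10).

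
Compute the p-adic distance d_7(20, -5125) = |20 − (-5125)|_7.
d_7(20, -5125) = 1/343

Step 1 — x − y = 20 − (-5125) = 5145. Step 2 — v_7(5145) = 3 (factor: 5145 = (7^3 · 15); the sign does not affect v_p). Step 3 — |x − y|_7 = 7^{-3} = 1/343.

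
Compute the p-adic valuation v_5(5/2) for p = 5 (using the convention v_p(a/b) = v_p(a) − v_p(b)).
v_5(5/2) = 1

Factor powers of 5 from the numerator and denominator of the reduced fraction: 5 = 5^1 · 1 and 2 = 5^0 · 2. Apply v_p(a/b) = v_p(a) − v_p(b): v_5(5/2) = 1 − 0 = 1.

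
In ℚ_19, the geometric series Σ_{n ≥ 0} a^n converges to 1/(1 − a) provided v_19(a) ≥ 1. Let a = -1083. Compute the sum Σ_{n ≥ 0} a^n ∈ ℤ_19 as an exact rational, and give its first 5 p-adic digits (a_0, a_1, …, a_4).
Σ a^n = 1/(1 − a) = 1/1084;  first 5 digits = (1, 0, 16, 18, 8)

v_19(a) = 2 ≥ 1, so the series converges in ℤ_19 to 1/(1 − a) = 1/(1 − (-1083)) = 1/1084. Expand this rational in ℤ_19: compute digits iteratively via d_i = x_i mod 19, x_{i+1} = (x_i − d_i)/19. The first 5 digits are (1, 0, 16, 18, 8).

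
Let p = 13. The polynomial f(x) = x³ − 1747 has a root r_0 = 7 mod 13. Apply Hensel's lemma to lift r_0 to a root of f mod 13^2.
r_1 = 20 (mod 169)

Hensel: r_{i+1} = r_i − f(r_i)/f′(r_i) mod 13^{i+2}, where f′(x) = 3x². Iterate:
  r_0 = 7 (mod 13)
  r_1 = 20 (mod 169)
Final: r = 20 with f(r) ≡ 0 mod 13^2.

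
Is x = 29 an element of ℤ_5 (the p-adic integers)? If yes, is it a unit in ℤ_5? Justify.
x ∈ ℤ_5^× (unit); v_5(x) = 0

ℤ_5 = {x ∈ ℚ_5 : v_5(x) ≥ 0} and ℤ_5^× = {x ∈ ℤ_5 : v_5(x) = 0}. Here v_5(29) = v_5(num) − v_5(den) = 0; compare against these criteria.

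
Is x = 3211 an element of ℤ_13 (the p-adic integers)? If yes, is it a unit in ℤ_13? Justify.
x ∈ ℤ_13 but not a unit; v_13(x) = 2 > 0

ℤ_13 = {x ∈ ℚ_13 : v_13(x) ≥ 0} and ℤ_13^× = {x ∈ ℤ_13 : v_13(x) = 0}. Here v_13(3211) = v_13(num) − v_13(den) = 2; compare against these criteria.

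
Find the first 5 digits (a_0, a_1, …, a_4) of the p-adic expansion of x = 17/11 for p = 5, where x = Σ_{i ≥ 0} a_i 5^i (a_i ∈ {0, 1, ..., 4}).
(a_0, …, a_4) = (2, 4, 1, 1, 2)

v_5(17/11) = 0 (numerator and denominator both coprime to 5), so x ∈ ℤ_5^×. Compute digits iteratively via a_i = x_i mod 5, x_{i+1} = (x_i − a_i)/5, with x_0 = x:
  x_0 = 17/11;  a_0 = 2;  x_1 = (x_0 − 2)/5 = -1/11
  x_1 = -1/11;  a_1 = 4;  x_2 = (x_1 − 4)/5 = -9/11
  x_2 = -9/11;  a_2 = 1;  x_3 = (x_2 − 1)/5 = -4/11
  x_3 = -4/11;  a_3 = 1;  x_4 = (x_3 − 1)/5 = -3/11
  x_4 = -3/11;  a_4 = 2;  x_5 = (x_4 − 2)/5 = -5/11
Digits: (2, 4, 1, 1, 2).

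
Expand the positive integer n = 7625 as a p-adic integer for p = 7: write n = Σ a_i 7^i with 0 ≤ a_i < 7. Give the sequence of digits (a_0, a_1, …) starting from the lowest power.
(a_0, a_1, …) = (2, 4, 1, 1, 3)

Repeated division by 7 gives the digits low-to-high: 7625 = 2 + 4·7^1 + 1·7^2 + 1·7^3 + 3·7^4. Digit sequence: (2, 4, 1, 1, 3).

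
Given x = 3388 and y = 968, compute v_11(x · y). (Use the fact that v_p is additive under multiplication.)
v_11(3279584) = 4

v_p(x) = 2 (factor: 3388 = 11^2 · 28); v_p(y) = 2 (factor: 968 = 11^2 · 8). Additivity: v_p(xy) = v_p(x) + v_p(y) = 2 + 2 = 4. (Direct check: xy = 3279584 = 11^4 · (224).)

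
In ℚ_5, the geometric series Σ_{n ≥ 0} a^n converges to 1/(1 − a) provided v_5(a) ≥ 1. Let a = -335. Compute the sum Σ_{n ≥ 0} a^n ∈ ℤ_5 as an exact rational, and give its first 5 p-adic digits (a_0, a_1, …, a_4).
Σ a^n = 1/(1 − a) = 1/336;  first 5 digits = (1, 3, 0, 2, 2)

v_5(a) = 1 ≥ 1, so the series converges in ℤ_5 to 1/(1 − a) = 1/(1 − (-335)) = 1/336. Expand this rational in ℤ_5: compute digits iteratively via d_i = x_i mod 5, x_{i+1} = (x_i − d_i)/5. The first 5 digits are (1, 3, 0, 2, 2).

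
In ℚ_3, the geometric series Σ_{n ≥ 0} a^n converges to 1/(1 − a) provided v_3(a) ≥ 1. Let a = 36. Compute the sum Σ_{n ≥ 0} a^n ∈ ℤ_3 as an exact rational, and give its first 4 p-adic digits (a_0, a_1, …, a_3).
Σ a^n = 1/(1 − a) = -1/35;  first 4 digits = (1, 0, 1, 1)

v_3(a) = 2 ≥ 1, so the series converges in ℤ_3 to 1/(1 − a) = 1/(1 − 36) = -1/35. Expand this rational in ℤ_3: compute digits iteratively via d_i = x_i mod 3, x_{i+1} = (x_i − d_i)/3. The first 4 digits are (1, 0, 1, 1).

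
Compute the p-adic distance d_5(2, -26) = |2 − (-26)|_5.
d_5(2, -26) = 1

Step 1 — x − y = 2 − (-26) = 28. Step 2 — v_5(28) = 0 (factor: 28 = (5^0 · 28); the sign does not affect v_p). Step 3 — |x − y|_5 = 5^{0} = 1.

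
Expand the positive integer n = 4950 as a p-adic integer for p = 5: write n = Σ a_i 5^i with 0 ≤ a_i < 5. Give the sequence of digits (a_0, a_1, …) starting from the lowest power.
(a_0, a_1, …) = (0, 0, 3, 4, 2, 1)

Repeated division by 5 gives the digits low-to-high: 4950 = 3·5^2 + 4·5^3 + 2·5^4 + 1·5^5. Digit sequence: (0, 0, 3, 4, 2, 1).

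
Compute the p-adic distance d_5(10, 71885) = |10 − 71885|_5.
d_5(10, 71885) = 1/3125

Step 1 — x − y = 10 − 71885 = -71875. Step 2 — v_5(-71875) = 5 (factor: -71875 = −(5^5 · 23); the sign does not affect v_p). Step 3 — |x − y|_5 = 5^{-5} = 1/3125.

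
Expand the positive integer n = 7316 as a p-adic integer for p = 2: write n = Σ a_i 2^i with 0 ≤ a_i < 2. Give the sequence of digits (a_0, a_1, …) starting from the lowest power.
(a_0, a_1, …) = (0, 0, 1, 0, 1, 0, 0, 1, 0, 0, 1, 1, 1)

Repeated division by 2 gives the digits low-to-high: 7316 = 1·2^2 + 1·2^4 + 1·2^7 + 1·2^10 + 1·2^11 + 1·2^12. Digit sequence: (0, 0, 1, 0, 1, 0, 0, 1, 0, 0, 1, 1, 1).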